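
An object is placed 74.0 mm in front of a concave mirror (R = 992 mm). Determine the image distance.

87.0 mm

f = R/2 = 992/2 = 496.0 mm.
Mirror equation: 1/v = 1/f − 1/u = 1/(496.0) − 1/(74.0) = 0.002016 − 0.01351 = -0.01150, so v = -87.0 mm.
The image is virtual, upright and enlarged, behind the mirror.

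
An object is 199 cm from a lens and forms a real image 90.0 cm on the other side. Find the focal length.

Real image ⇒ d_i = +90.0 cm.
1/f = 1/d_o + 1/d_i = 1/(199) + 1/(90.0) = 0.01614, so f = 62.0 cm.
Since f is positive, the lens is converging.

f = 62.0 cm (converging)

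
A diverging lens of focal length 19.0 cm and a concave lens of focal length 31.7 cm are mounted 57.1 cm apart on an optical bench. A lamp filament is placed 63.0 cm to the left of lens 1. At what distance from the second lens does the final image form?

Lens 1 is diverging, so f₁ = −19.0 cm.
Lens 1: 1/d_i1 = 1/f₁ − 1/d_o1 = 1/(-19.0) − 1/(63.0) = -0.06850, so d_i1 = -14.60 cm.
The intermediate image is 14.60 cm to the left of lens 1 (virtual), which is 57.1 − (-14.60) = 71.70 cm to the left of lens 2, so d_o2 = +71.70 cm.
Lens 2 is diverging, so f₂ = −31.7 cm.
Lens 2: 1/d_i2 = 1/f₂ − 1/d_o2 = 1/(-31.7) − 1/(71.70) = -0.04549, so d_i2 = -22.0 cm.
The final image is virtual, 22.0 cm to the left of lens 2 (overall magnification ≈ 0.071).

22.0 cm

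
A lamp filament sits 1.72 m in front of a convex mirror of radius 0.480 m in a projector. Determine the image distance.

f = R/2 = 0.480/2 = 0.2400 m; for a convex mirror, f = -0.2400 m.
Mirror equation: 1/v = 1/f − 1/u = 1/(-0.2400) − 1/(1.72) = -4.167 − 0.5814 = -4.748, so v = -0.211 m.
The image is virtual, upright and reduced, behind the mirror.

0.211 m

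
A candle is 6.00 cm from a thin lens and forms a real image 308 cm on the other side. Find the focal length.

Real image ⇒ d_i = +308 cm.
1/f = 1/d_o + 1/d_i = 1/(6.00) + 1/(308) = 0.1699, so f = 5.89 cm.
Since f is positive, the thin lens is converging.

f = 5.89 cm (converging)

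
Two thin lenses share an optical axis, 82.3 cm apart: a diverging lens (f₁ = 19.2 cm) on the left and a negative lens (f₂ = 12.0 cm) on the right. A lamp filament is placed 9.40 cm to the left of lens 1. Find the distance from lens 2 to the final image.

10.6 cm

Lens 1 is diverging, so f₁ = −19.2 cm.
Lens 1: 1/d_i1 = 1/f₁ − 1/d_o1 = 1/(-19.2) − 1/(9.40) = -0.1585, so d_i1 = -6.310 cm.
The intermediate image is 6.310 cm to the left of lens 1 (virtual), which is 82.3 − (-6.310) = 88.61 cm to the left of lens 2, so d_o2 = +88.61 cm.
Lens 2 is diverging, so f₂ = −12.0 cm.
Lens 2: 1/d_i2 = 1/f₂ − 1/d_o2 = 1/(-12.0) − 1/(88.61) = -0.09462, so d_i2 = -10.6 cm.
The final image is virtual, 10.6 cm to the left of lens 2 (overall magnification ≈ 0.080).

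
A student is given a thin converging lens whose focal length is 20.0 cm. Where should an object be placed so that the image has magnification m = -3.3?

26.1 cm

m = −d_i/d_o ⇒ d_i = −m·d_o.
1/f = 1/d_o + 1/d_i = 1/d_o − 1/(m·d_o) = (1 − 1/m)/d_o, so d_o = f(1 − 1/m) = (20.00)(1 − 1/(-3.3)) = 26.1 cm.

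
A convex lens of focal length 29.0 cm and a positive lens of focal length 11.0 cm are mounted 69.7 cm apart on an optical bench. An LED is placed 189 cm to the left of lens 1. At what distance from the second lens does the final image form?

16.0 cm

Lens 1: 1/d_i1 = 1/f₁ − 1/d_o1 = 1/(29.0) − 1/(189) = 0.02919, so d_i1 = 34.26 cm.
The intermediate image is 34.26 cm to the right of lens 1, which is 69.7 − (34.26) = 35.44 cm to the left of lens 2, so d_o2 = +35.44 cm.
Lens 2: 1/d_i2 = 1/f₂ − 1/d_o2 = 1/(11.0) − 1/(35.44) = 0.06269, so d_i2 = 16.0 cm.
The final image is real, 16.0 cm to the right of lens 2 (overall magnification ≈ 0.082).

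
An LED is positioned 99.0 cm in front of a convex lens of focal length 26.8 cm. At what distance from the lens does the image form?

Lens equation: 1/v = 1/f − 1/u = 1/(26.80) − 1/(99.0) = 0.03731 − 0.01010 = 0.02721, so v = 36.7 cm.
The image is real, inverted and reduced, on the far side of the lens.

36.7 cm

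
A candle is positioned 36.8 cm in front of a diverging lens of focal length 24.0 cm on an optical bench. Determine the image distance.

14.5 cm

For a diverging lens, f = -24.0 cm.
Lens equation: 1/d_i = 1/f − 1/d_o = 1/(-24.00) − 1/(36.8) = -0.04167 − 0.02717 = -0.06884, so d_i = -14.5 cm.
The image is virtual, upright and reduced, on the same side as the object.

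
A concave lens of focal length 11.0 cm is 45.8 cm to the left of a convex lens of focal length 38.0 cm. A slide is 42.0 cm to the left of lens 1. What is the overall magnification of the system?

m = -0.477

f₁ = −11.0 cm (diverging).
Lens 1: 1/d_i1 = 1/(-11.0) − 1/(42.0) = -0.1147, so d_i1 = -8.717 cm; m₁ = −d_i1/d_o1 = +0.2075.
d_o2 = 45.8 − (-8.717) = 54.52 cm.
Lens 2: 1/d_i2 = 1/(38.0) − 1/(54.52) = 0.007974, so d_i2 = 125.4 cm; m₂ = −d_i2/d_o2 = -2.300.
m = m₁·m₂ = (+0.2075)(-2.300) = -0.477.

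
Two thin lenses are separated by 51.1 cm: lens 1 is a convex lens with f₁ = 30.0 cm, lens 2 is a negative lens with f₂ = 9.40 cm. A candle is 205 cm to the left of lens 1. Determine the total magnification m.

Lens 1: 1/d_i1 = 1/(30.0) − 1/(205) = 0.02846, so d_i1 = 35.14 cm; m₁ = −d_i1/d_o1 = -0.1714.
d_o2 = 51.1 − (35.14) = 15.96 cm.
f₂ = −9.40 cm (diverging).
Lens 2: 1/d_i2 = 1/(-9.40) − 1/(15.96) = -0.1690, so d_i2 = -5.916 cm; m₂ = −d_i2/d_o2 = +0.3707.
m = m₁·m₂ = (-0.1714)(+0.3707) = -0.0635.

m = -0.0635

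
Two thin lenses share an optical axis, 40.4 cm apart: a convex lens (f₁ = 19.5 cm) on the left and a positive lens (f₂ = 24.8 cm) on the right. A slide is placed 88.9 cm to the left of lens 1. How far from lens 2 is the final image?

Lens 1: 1/d_i1 = 1/f₁ − 1/d_o1 = 1/(19.5) − 1/(88.9) = 0.04003, so d_i1 = 24.98 cm.
The intermediate image is 24.98 cm to the right of lens 1, which is 40.4 − (24.98) = 15.42 cm to the left of lens 2, so d_o2 = +15.42 cm.
Lens 2: 1/d_i2 = 1/f₂ − 1/d_o2 = 1/(24.8) − 1/(15.42) = -0.02453, so d_i2 = -40.8 cm.
The final image is virtual, 40.8 cm to the left of lens 2 (overall magnification ≈ -0.74).

40.8 cm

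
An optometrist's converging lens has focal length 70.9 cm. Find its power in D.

f = 70.9 cm = 0.709 m.
P = 1/f = 1/(0.709 m) = +1.41 D.

P = +1.41 D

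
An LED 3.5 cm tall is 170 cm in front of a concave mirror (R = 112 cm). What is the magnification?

m = -0.491

f = R/2 = 112/2 = 56.00 cm.
1/d_i = 1/f − 1/d_o = 1/(56.00) − 1/(170) = 0.01197, so d_i = 83.51 cm.
m = −d_i/d_o = −(83.51)/(170) = -0.491.
The image is real, inverted and reduced, in front of the mirror.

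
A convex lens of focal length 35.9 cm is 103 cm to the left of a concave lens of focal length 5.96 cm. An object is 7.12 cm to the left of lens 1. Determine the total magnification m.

m = +0.0631

Lens 1: 1/d_i1 = 1/(35.9) − 1/(7.12) = -0.1126, so d_i1 = -8.881 cm; m₁ = −d_i1/d_o1 = +1.247.
d_o2 = 103 − (-8.881) = 111.9 cm.
f₂ = −5.96 cm (diverging).
Lens 2: 1/d_i2 = 1/(-5.96) − 1/(111.9) = -0.1767, so d_i2 = -5.659 cm; m₂ = −d_i2/d_o2 = +0.05057.
m = m₁·m₂ = (+1.247)(+0.05057) = +0.0631.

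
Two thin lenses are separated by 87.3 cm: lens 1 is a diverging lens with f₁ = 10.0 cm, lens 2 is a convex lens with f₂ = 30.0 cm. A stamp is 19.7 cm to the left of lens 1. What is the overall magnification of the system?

f₁ = −10.0 cm (diverging).
Lens 1: 1/d_i1 = 1/(-10.0) − 1/(19.7) = -0.1508, so d_i1 = -6.633 cm; m₁ = −d_i1/d_o1 = +0.3367.
d_o2 = 87.3 − (-6.633) = 93.93 cm.
Lens 2: 1/d_i2 = 1/(30.0) − 1/(93.93) = 0.02269, so d_i2 = 44.08 cm; m₂ = −d_i2/d_o2 = -0.4693.
m = m₁·m₂ = (+0.3367)(-0.4693) = -0.158.

m = -0.158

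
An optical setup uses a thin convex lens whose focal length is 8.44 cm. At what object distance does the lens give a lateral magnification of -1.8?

13.1 cm

m = −d_i/d_o ⇒ d_i = −m·d_o.
1/f = 1/d_o + 1/d_i = 1/d_o − 1/(m·d_o) = (1 − 1/m)/d_o, so d_o = f(1 − 1/m) = (8.440)(1 − 1/(-1.8)) = 13.1 cm.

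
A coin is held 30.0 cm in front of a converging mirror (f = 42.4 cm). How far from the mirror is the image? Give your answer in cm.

103 cm

Mirror equation: 1/s_i = 1/f − 1/s_o = 1/(42.40) − 1/(30.0) = 0.02358 − 0.03333 = -0.009748, so s_i = -103 cm.
The image is virtual, upright and enlarged, behind the mirror.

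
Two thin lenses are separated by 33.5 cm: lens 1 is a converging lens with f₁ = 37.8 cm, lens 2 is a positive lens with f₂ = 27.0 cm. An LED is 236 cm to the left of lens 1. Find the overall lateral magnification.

m = -0.134

Lens 1: 1/d_i1 = 1/(37.8) − 1/(236) = 0.02222, so d_i1 = 45.01 cm; m₁ = −d_i1/d_o1 = -0.1907.
d_o2 = 33.5 − (45.01) = -11.51 cm (virtual object).
Lens 2: 1/d_i2 = 1/(27.0) − 1/(-11.51) = 0.1239, so d_i2 = 8.070 cm; m₂ = −d_i2/d_o2 = +0.7011.
m = m₁·m₂ = (-0.1907)(+0.7011) = -0.134.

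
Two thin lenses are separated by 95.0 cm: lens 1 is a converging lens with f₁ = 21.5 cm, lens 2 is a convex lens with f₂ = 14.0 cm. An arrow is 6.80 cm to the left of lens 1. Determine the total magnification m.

Lens 1: 1/d_i1 = 1/(21.5) − 1/(6.80) = -0.1005, so d_i1 = -9.946 cm; m₁ = −d_i1/d_o1 = +1.463.
d_o2 = 95.0 − (-9.946) = 104.9 cm.
Lens 2: 1/d_i2 = 1/(14.0) − 1/(104.9) = 0.06190, so d_i2 = 16.16 cm; m₂ = −d_i2/d_o2 = -0.1540.
m = m₁·m₂ = (+1.463)(-0.1540) = -0.225.

m = -0.225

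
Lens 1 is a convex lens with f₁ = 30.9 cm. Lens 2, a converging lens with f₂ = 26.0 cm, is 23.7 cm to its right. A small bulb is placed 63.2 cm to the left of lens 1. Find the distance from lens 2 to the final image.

Lens 1: 1/d_i1 = 1/f₁ − 1/d_o1 = 1/(30.9) − 1/(63.2) = 0.01654, so d_i1 = 60.46 cm.
The intermediate image is 60.46 cm to the right of lens 1, which lies 36.76 cm to the right of lens 2 — a virtual object — so d_o2 = −36.76 cm.
Lens 2: 1/d_i2 = 1/f₂ − 1/d_o2 = 1/(26.0) − 1/(-36.76) = 0.06567, so d_i2 = 15.2 cm.
The final image is real, 15.2 cm to the right of lens 2 (overall magnification ≈ -0.40).

15.2 cm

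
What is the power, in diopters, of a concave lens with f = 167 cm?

P = -0.599 D

For a concave lens, f = −167 cm.
f = -167 cm = -1.67 m.
P = 1/f = 1/(-1.67 m) = -0.599 D.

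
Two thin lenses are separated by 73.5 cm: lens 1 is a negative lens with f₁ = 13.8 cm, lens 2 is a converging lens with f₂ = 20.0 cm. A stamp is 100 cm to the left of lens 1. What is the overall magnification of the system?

m = -0.0370

f₁ = −13.8 cm (diverging).
Lens 1: 1/d_i1 = 1/(-13.8) − 1/(100) = -0.08246, so d_i1 = -12.13 cm; m₁ = −d_i1/d_o1 = +0.1213.
d_o2 = 73.5 − (-12.13) = 85.63 cm.
Lens 2: 1/d_i2 = 1/(20.0) − 1/(85.63) = 0.03832, so d_i2 = 26.09 cm; m₂ = −d_i2/d_o2 = -0.3047.
m = m₁·m₂ = (+0.1213)(-0.3047) = -0.0370.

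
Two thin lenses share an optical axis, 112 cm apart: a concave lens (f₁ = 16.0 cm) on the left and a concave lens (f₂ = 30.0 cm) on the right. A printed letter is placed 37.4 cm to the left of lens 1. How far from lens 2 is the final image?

Lens 1 is diverging, so f₁ = −16.0 cm.
Lens 1: 1/d_i1 = 1/f₁ − 1/d_o1 = 1/(-16.0) − 1/(37.4) = -0.08924, so d_i1 = -11.21 cm.
The intermediate image is 11.21 cm to the left of lens 1 (virtual), which is 112 − (-11.21) = 123.2 cm to the left of lens 2, so d_o2 = +123.2 cm.
Lens 2 is diverging, so f₂ = −30.0 cm.
Lens 2: 1/d_i2 = 1/f₂ − 1/d_o2 = 1/(-30.0) − 1/(123.2) = -0.04145, so d_i2 = -24.1 cm.
The final image is virtual, 24.1 cm to the left of lens 2 (overall magnification ≈ 0.059).

24.1 cm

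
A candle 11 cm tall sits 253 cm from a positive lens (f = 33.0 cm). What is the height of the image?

1/d_i = 1/f − 1/d_o = 1/(33.00) − 1/(253) = 0.02635, so d_i = 37.95 cm.
m = −d_i/d_o = -0.1500.
|h_i| = |m|·h_o = 0.1500 × 11 = 1.65 cm. The image is real, inverted and reduced, on the far side of the lens.

1.65 cm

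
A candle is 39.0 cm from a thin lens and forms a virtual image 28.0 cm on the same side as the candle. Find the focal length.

f = -99.3 cm (diverging)

Virtual image ⇒ d_i = −28.0 cm.
1/f = 1/d_o + 1/d_i = 1/(39.0) + 1/(-28.0) = -0.01007, so f = -99.3 cm.
Since f is negative, the thin lens is diverging.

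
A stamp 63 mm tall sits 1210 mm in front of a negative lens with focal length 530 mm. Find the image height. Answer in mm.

For a negative lens, f = -530 mm.
1/d_i = 1/f − 1/d_o = 1/(-530.0) − 1/(1210) = -0.002713, so d_i = -368.6 mm.
m = −d_i/d_o = +0.3046.
|h_i| = |m|·h_o = 0.3046 × 63 = 19.2 mm. The image is virtual, upright and reduced, on the same side as the object.

19.2 mm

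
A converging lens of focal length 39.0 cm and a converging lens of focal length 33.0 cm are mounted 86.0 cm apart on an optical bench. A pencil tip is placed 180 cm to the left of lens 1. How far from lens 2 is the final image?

372 cm

Lens 1: 1/d_i1 = 1/f₁ − 1/d_o1 = 1/(39.0) − 1/(180) = 0.02009, so d_i1 = 49.79 cm.
The intermediate image is 49.79 cm to the right of lens 1, which is 86.0 − (49.79) = 36.21 cm to the left of lens 2, so d_o2 = +36.21 cm.
Lens 2: 1/d_i2 = 1/f₂ − 1/d_o2 = 1/(33.0) − 1/(36.21) = 0.002686, so d_i2 = 372 cm.
The final image is real, 372 cm to the right of lens 2 (overall magnification ≈ 2.8).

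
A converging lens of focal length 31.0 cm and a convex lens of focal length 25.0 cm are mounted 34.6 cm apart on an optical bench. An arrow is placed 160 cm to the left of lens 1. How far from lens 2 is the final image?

Lens 1: 1/d_i1 = 1/f₁ − 1/d_o1 = 1/(31.0) − 1/(160) = 0.02601, so d_i1 = 38.45 cm.
The intermediate image is 38.45 cm to the right of lens 1, which lies 3.850 cm to the right of lens 2 — a virtual object — so d_o2 = −3.850 cm.
Lens 2: 1/d_i2 = 1/f₂ − 1/d_o2 = 1/(25.0) − 1/(-3.850) = 0.2997, so d_i2 = 3.34 cm.
The final image is real, 3.34 cm to the right of lens 2 (overall magnification ≈ -0.21).

3.34 cm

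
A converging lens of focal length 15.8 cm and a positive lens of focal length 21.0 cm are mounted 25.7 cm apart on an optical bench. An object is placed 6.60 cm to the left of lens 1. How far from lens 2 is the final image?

Lens 1: 1/d_i1 = 1/f₁ − 1/d_o1 = 1/(15.8) − 1/(6.60) = -0.08822, so d_i1 = -11.33 cm.
The intermediate image is 11.33 cm to the left of lens 1 (virtual), which is 25.7 − (-11.33) = 37.03 cm to the left of lens 2, so d_o2 = +37.03 cm.
Lens 2: 1/d_i2 = 1/f₂ − 1/d_o2 = 1/(21.0) − 1/(37.03) = 0.02061, so d_i2 = 48.5 cm.
The final image is real, 48.5 cm to the right of lens 2 (overall magnification ≈ -2.2).

48.5 cm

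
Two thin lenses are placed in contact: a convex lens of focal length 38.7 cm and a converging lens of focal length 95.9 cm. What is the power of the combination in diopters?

P = +3.63 D

P₁ = 1/f₁ = 1/(0.387 m) = +2.584 D; P₂ = 1/f₂ = 1/(0.959 m) = +1.043 D.
For thin lenses in contact, P = P₁ + P₂ = (+2.584) + (+1.043) = +3.63 D.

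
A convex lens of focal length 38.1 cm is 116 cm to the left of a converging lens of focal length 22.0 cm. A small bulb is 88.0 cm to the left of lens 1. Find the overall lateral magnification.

Lens 1: 1/d_i1 = 1/(38.1) − 1/(88.0) = 0.01488, so d_i1 = 67.19 cm; m₁ = −d_i1/d_o1 = -0.7635.
d_o2 = 116 − (67.19) = 48.81 cm.
Lens 2: 1/d_i2 = 1/(22.0) − 1/(48.81) = 0.02497, so d_i2 = 40.05 cm; m₂ = −d_i2/d_o2 = -0.8206.
m = m₁·m₂ = (-0.7635)(-0.8206) = +0.627.

m = +0.627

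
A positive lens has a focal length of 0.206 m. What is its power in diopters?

P = +4.85 D

P = 1/f = 1/(0.206 m) = +4.85 D.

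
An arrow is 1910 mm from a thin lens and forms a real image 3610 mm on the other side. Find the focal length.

f = 1250 mm (converging)

Real image ⇒ d_i = +3610 mm.
1/f = 1/d_o + 1/d_i = 1/(1910) + 1/(3610) = 0.0008006, so f = 1250 mm.
Since f is positive, the thin lens is converging.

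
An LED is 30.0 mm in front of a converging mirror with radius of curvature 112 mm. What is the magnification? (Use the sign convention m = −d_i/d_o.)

m = +2.15

f = R/2 = 112/2 = 56.00 mm.
1/d_i = 1/f − 1/d_o = 1/(56.00) − 1/(30.0) = -0.01548, so d_i = -64.62 mm.
m = −d_i/d_o = −(-64.62)/(30.0) = +2.15.
The image is virtual, upright and enlarged, behind the mirror.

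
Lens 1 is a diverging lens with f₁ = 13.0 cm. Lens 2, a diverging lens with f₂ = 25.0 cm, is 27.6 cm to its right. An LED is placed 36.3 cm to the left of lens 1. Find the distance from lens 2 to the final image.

14.9 cm

Lens 1 is diverging, so f₁ = −13.0 cm.
Lens 1: 1/d_i1 = 1/f₁ − 1/d_o1 = 1/(-13.0) − 1/(36.3) = -0.1045, so d_i1 = -9.572 cm.
The intermediate image is 9.572 cm to the left of lens 1 (virtual), which is 27.6 − (-9.572) = 37.17 cm to the left of lens 2, so d_o2 = +37.17 cm.
Lens 2 is diverging, so f₂ = −25.0 cm.
Lens 2: 1/d_i2 = 1/f₂ − 1/d_o2 = 1/(-25.0) − 1/(37.17) = -0.06690, so d_i2 = -14.9 cm.
The final image is virtual, 14.9 cm to the left of lens 2 (overall magnification ≈ 0.11).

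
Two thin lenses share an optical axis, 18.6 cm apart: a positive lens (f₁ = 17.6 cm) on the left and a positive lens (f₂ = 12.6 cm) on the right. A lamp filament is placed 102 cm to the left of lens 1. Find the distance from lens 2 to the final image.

Lens 1: 1/d_i1 = 1/f₁ − 1/d_o1 = 1/(17.6) − 1/(102) = 0.04701, so d_i1 = 21.27 cm.
The intermediate image is 21.27 cm to the right of lens 1, which lies 2.670 cm to the right of lens 2 — a virtual object — so d_o2 = −2.670 cm.
Lens 2: 1/d_i2 = 1/f₂ − 1/d_o2 = 1/(12.6) − 1/(-2.670) = 0.4539, so d_i2 = 2.20 cm.
The final image is real, 2.20 cm to the right of lens 2 (overall magnification ≈ -0.17).

2.20 cm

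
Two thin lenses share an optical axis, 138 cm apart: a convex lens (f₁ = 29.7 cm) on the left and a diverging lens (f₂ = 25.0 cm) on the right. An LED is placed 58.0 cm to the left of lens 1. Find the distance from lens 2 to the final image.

18.9 cm

Lens 1: 1/d_i1 = 1/f₁ − 1/d_o1 = 1/(29.7) − 1/(58.0) = 0.01643, so d_i1 = 60.87 cm.
The intermediate image is 60.87 cm to the right of lens 1, which is 138 − (60.87) = 77.13 cm to the left of lens 2, so d_o2 = +77.13 cm.
Lens 2 is diverging, so f₂ = −25.0 cm.
Lens 2: 1/d_i2 = 1/f₂ − 1/d_o2 = 1/(-25.0) − 1/(77.13) = -0.05297, so d_i2 = -18.9 cm.
The final image is virtual, 18.9 cm to the left of lens 2 (overall magnification ≈ -0.26).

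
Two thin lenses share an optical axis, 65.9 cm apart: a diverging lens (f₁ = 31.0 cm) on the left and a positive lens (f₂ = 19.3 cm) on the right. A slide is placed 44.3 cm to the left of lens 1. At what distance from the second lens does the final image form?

Lens 1 is diverging, so f₁ = −31.0 cm.
Lens 1: 1/d_i1 = 1/f₁ − 1/d_o1 = 1/(-31.0) − 1/(44.3) = -0.05483, so d_i1 = -18.24 cm.
The intermediate image is 18.24 cm to the left of lens 1 (virtual), which is 65.9 − (-18.24) = 84.14 cm to the left of lens 2, so d_o2 = +84.14 cm.
Lens 2: 1/d_i2 = 1/f₂ − 1/d_o2 = 1/(19.3) − 1/(84.14) = 0.03993, so d_i2 = 25.0 cm.
The final image is real, 25.0 cm to the right of lens 2 (overall magnification ≈ -0.12).

25.0 cm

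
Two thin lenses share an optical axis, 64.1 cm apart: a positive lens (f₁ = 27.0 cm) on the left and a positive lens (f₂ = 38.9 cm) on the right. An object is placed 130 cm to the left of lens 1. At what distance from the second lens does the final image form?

Lens 1: 1/d_i1 = 1/f₁ − 1/d_o1 = 1/(27.0) − 1/(130) = 0.02934, so d_i1 = 34.08 cm.
The intermediate image is 34.08 cm to the right of lens 1, which is 64.1 − (34.08) = 30.02 cm to the left of lens 2, so d_o2 = +30.02 cm.
Lens 2: 1/d_i2 = 1/f₂ − 1/d_o2 = 1/(38.9) − 1/(30.02) = -0.007604, so d_i2 = -132 cm.
The final image is virtual, 132 cm to the left of lens 2 (overall magnification ≈ -1.1).

132 cm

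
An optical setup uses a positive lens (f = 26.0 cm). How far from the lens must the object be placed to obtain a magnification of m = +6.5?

22.0 cm

m = −d_i/d_o ⇒ d_i = −m·d_o.
1/f = 1/d_o + 1/d_i = 1/d_o − 1/(m·d_o) = (1 − 1/m)/d_o, so d_o = f(1 − 1/m) = (26.00)(1 − 1/(+6.5)) = 22.0 cm.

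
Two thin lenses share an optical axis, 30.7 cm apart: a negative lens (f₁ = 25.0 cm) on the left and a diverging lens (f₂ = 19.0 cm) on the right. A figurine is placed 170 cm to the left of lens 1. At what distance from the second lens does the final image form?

14.0 cm

Lens 1 is diverging, so f₁ = −25.0 cm.
Lens 1: 1/d_i1 = 1/f₁ − 1/d_o1 = 1/(-25.0) − 1/(170) = -0.04588, so d_i1 = -21.79 cm.
The intermediate image is 21.79 cm to the left of lens 1 (virtual), which is 30.7 − (-21.79) = 52.49 cm to the left of lens 2, so d_o2 = +52.49 cm.
Lens 2 is diverging, so f₂ = −19.0 cm.
Lens 2: 1/d_i2 = 1/f₂ − 1/d_o2 = 1/(-19.0) − 1/(52.49) = -0.07168, so d_i2 = -14.0 cm.
The final image is virtual, 14.0 cm to the left of lens 2 (overall magnification ≈ 0.034).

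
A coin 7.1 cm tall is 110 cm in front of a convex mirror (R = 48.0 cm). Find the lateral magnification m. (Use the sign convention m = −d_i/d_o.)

m = +0.179

f = R/2 = 48.0/2 = 24.00 cm; for a convex mirror, f = -24.00 cm.
1/d_i = 1/f − 1/d_o = 1/(-24.00) − 1/(110) = -0.05076, so d_i = -19.70 cm.
m = −d_i/d_o = −(-19.70)/(110) = +0.179.
The image is virtual, upright and reduced, behind the mirror.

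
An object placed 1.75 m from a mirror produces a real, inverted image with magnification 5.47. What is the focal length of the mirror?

m = −d_i/d_o ⇒ d_i = −m·d_o = −(-5.47)·(1.75) = 9.572 m.
1/f = 1/d_o + 1/d_i = 1/(1.75) + 1/(9.572) = 0.6759, so f = 1.48 m.
Since f is positive, the mirror is concave.

f = 1.48 m (concave)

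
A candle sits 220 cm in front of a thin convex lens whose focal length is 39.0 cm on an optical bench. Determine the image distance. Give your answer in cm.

47.4 cm

Thin-lens equation: 1/s_i = 1/f − 1/s_o = 1/(39.00) − 1/(220) = 0.02564 − 0.004545 = 0.02110, so s_i = 47.4 cm.
The image is real, inverted and reduced, on the far side of the lens.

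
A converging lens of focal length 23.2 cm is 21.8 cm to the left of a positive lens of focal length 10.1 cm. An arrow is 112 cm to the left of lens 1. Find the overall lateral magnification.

Lens 1: 1/d_i1 = 1/(23.2) − 1/(112) = 0.03417, so d_i1 = 29.26 cm; m₁ = −d_i1/d_o1 = -0.2613.
d_o2 = 21.8 − (29.26) = -7.460 cm (virtual object).
Lens 2: 1/d_i2 = 1/(10.1) − 1/(-7.460) = 0.2331, so d_i2 = 4.291 cm; m₂ = −d_i2/d_o2 = +0.5752.
m = m₁·m₂ = (-0.2613)(+0.5752) = -0.150.

m = -0.150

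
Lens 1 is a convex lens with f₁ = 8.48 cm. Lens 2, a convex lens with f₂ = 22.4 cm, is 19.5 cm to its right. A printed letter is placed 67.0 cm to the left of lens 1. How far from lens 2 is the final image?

Lens 1: 1/d_i1 = 1/f₁ − 1/d_o1 = 1/(8.48) − 1/(67.0) = 0.1030, so d_i1 = 9.709 cm.
The intermediate image is 9.709 cm to the right of lens 1, which is 19.5 − (9.709) = 9.791 cm to the left of lens 2, so d_o2 = +9.791 cm.
Lens 2: 1/d_i2 = 1/f₂ − 1/d_o2 = 1/(22.4) − 1/(9.791) = -0.05749, so d_i2 = -17.4 cm.
The final image is virtual, 17.4 cm to the left of lens 2 (overall magnification ≈ -0.26).

17.4 cm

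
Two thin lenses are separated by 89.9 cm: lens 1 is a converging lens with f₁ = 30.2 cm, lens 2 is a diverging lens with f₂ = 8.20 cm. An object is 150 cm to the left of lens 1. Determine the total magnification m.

Lens 1: 1/d_i1 = 1/(30.2) − 1/(150) = 0.02645, so d_i1 = 37.81 cm; m₁ = −d_i1/d_o1 = -0.2521.
d_o2 = 89.9 − (37.81) = 52.09 cm.
f₂ = −8.20 cm (diverging).
Lens 2: 1/d_i2 = 1/(-8.20) − 1/(52.09) = -0.1411, so d_i2 = -7.085 cm; m₂ = −d_i2/d_o2 = +0.1360.
m = m₁·m₂ = (-0.2521)(+0.1360) = -0.0343.

m = -0.0343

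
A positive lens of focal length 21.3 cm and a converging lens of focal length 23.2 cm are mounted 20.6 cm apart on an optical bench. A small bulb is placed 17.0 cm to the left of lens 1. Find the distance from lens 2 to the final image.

Lens 1: 1/d_i1 = 1/f₁ − 1/d_o1 = 1/(21.3) − 1/(17.0) = -0.01188, so d_i1 = -84.21 cm.
The intermediate image is 84.21 cm to the left of lens 1 (virtual), which is 20.6 − (-84.21) = 104.8 cm to the left of lens 2, so d_o2 = +104.8 cm.
Lens 2: 1/d_i2 = 1/f₂ − 1/d_o2 = 1/(23.2) − 1/(104.8) = 0.03356, so d_i2 = 29.8 cm.
The final image is real, 29.8 cm to the right of lens 2 (overall magnification ≈ -1.4).

29.8 cm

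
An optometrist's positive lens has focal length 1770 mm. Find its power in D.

P = +0.565 D

f = 177 cm = 1.77 m.
P = 1/f = 1/(1.77 m) = +0.565 D.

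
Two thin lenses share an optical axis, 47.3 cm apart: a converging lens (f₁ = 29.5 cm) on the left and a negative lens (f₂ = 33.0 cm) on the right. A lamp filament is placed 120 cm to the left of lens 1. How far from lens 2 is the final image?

6.56 cm

Lens 1: 1/d_i1 = 1/f₁ − 1/d_o1 = 1/(29.5) − 1/(120) = 0.02556, so d_i1 = 39.12 cm.
The intermediate image is 39.12 cm to the right of lens 1, which is 47.3 − (39.12) = 8.180 cm to the left of lens 2, so d_o2 = +8.180 cm.
Lens 2 is diverging, so f₂ = −33.0 cm.
Lens 2: 1/d_i2 = 1/f₂ − 1/d_o2 = 1/(-33.0) − 1/(8.180) = -0.1526, so d_i2 = -6.56 cm.
The final image is virtual, 6.56 cm to the left of lens 2 (overall magnification ≈ -0.26).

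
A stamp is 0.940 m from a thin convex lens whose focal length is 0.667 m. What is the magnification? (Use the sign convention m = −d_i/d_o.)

1/d_i = 1/f − 1/d_o = 1/(0.6670) − 1/(0.940) = 0.4354, so d_i = 2.297 m.
m = −d_i/d_o = −(2.297)/(0.940) = -2.44.
The image is real, inverted and enlarged, on the far side of the lens.

m = -2.44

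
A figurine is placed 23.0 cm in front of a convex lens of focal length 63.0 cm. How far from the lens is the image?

36.2 cm

Lens equation: 1/d_i = 1/f − 1/d_o = 1/(63.00) − 1/(23.0) = 0.01587 − 0.04348 = -0.02761, so d_i = -36.2 cm.
The image is virtual, upright and enlarged, on the same side as the object.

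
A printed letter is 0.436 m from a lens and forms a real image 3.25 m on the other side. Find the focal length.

Real image ⇒ d_i = +3.25 m.
1/f = 1/d_o + 1/d_i = 1/(0.436) + 1/(3.25) = 2.601, so f = 0.384 m.
Since f is positive, the lens is converging.

f = 0.384 m (converging)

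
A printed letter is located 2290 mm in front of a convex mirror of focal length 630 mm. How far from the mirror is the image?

494 mm

For a convex mirror, f = -630 mm.
Mirror equation: 1/q = 1/f − 1/p = 1/(-630.0) − 1/(2290) = -0.001587 − 0.0004367 = -0.002024, so q = -494 mm.
The image is virtual, upright and reduced, behind the mirror.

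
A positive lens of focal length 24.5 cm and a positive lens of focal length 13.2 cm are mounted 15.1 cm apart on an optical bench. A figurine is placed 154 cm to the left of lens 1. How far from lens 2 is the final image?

6.80 cm

Lens 1: 1/d_i1 = 1/f₁ − 1/d_o1 = 1/(24.5) − 1/(154) = 0.03432, so d_i1 = 29.14 cm.
The intermediate image is 29.14 cm to the right of lens 1, which lies 14.04 cm to the right of lens 2 — a virtual object — so d_o2 = −14.04 cm.
Lens 2: 1/d_i2 = 1/f₂ − 1/d_o2 = 1/(13.2) − 1/(-14.04) = 0.1470, so d_i2 = 6.80 cm.
The final image is real, 6.80 cm to the right of lens 2 (overall magnification ≈ -0.092).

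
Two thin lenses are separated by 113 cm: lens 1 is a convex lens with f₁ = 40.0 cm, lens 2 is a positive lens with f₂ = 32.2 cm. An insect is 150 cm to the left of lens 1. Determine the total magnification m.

m = +0.446

Lens 1: 1/d_i1 = 1/(40.0) − 1/(150) = 0.01833, so d_i1 = 54.55 cm; m₁ = −d_i1/d_o1 = -0.3637.
d_o2 = 113 − (54.55) = 58.45 cm.
Lens 2: 1/d_i2 = 1/(32.2) − 1/(58.45) = 0.01395, so d_i2 = 71.70 cm; m₂ = −d_i2/d_o2 = -1.227.
m = m₁·m₂ = (-0.3637)(-1.227) = +0.446.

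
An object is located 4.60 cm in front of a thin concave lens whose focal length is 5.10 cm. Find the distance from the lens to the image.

2.42 cm

For a concave lens, f = -5.10 cm.
Thin-lens equation: 1/d_i = 1/f − 1/d_o = 1/(-5.100) − 1/(4.60) = -0.1961 − 0.2174 = -0.4135, so d_i = -2.42 cm.
The image is virtual, upright and reduced, on the same side as the object.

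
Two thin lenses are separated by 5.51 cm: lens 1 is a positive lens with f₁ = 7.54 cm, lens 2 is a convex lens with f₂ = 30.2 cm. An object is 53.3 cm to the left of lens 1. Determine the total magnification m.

Lens 1: 1/d_i1 = 1/(7.54) − 1/(53.3) = 0.1139, so d_i1 = 8.782 cm; m₁ = −d_i1/d_o1 = -0.1648.
d_o2 = 5.51 − (8.782) = -3.272 cm (virtual object).
Lens 2: 1/d_i2 = 1/(30.2) − 1/(-3.272) = 0.3387, so d_i2 = 2.952 cm; m₂ = −d_i2/d_o2 = +0.9022.
m = m₁·m₂ = (-0.1648)(+0.9022) = -0.149.

m = -0.149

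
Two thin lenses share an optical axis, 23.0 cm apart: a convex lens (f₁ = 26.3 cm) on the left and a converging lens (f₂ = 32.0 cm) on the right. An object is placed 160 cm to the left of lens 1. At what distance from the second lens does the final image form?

6.70 cm

Lens 1: 1/d_i1 = 1/f₁ − 1/d_o1 = 1/(26.3) − 1/(160) = 0.03177, so d_i1 = 31.47 cm.
The intermediate image is 31.47 cm to the right of lens 1, which lies 8.470 cm to the right of lens 2 — a virtual object — so d_o2 = −8.470 cm.
Lens 2: 1/d_i2 = 1/f₂ − 1/d_o2 = 1/(32.0) − 1/(-8.470) = 0.1493, so d_i2 = 6.70 cm.
The final image is real, 6.70 cm to the right of lens 2 (overall magnification ≈ -0.16).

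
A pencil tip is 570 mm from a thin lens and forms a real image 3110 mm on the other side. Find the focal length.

Real image ⇒ d_i = +3110 mm.
1/f = 1/d_o + 1/d_i = 1/(570) + 1/(3110) = 0.002076, so f = 482 mm.
Since f is positive, the thin lens is converging.

f = 482 mm (converging)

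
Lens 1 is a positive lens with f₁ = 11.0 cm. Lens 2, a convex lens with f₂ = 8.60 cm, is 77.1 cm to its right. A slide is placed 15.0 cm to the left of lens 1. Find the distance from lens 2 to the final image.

11.3 cm

Lens 1: 1/d_i1 = 1/f₁ − 1/d_o1 = 1/(11.0) − 1/(15.0) = 0.02424, so d_i1 = 41.25 cm.
The intermediate image is 41.25 cm to the right of lens 1, which is 77.1 − (41.25) = 35.85 cm to the left of lens 2, so d_o2 = +35.85 cm.
Lens 2: 1/d_i2 = 1/f₂ − 1/d_o2 = 1/(8.60) − 1/(35.85) = 0.08839, so d_i2 = 11.3 cm.
The final image is real, 11.3 cm to the right of lens 2 (overall magnification ≈ 0.87).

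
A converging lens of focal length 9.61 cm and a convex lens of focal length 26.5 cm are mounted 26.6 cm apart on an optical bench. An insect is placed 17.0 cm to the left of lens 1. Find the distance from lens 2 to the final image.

Lens 1: 1/d_i1 = 1/f₁ − 1/d_o1 = 1/(9.61) − 1/(17.0) = 0.04523, so d_i1 = 22.11 cm.
The intermediate image is 22.11 cm to the right of lens 1, which is 26.6 − (22.11) = 4.490 cm to the left of lens 2, so d_o2 = +4.490 cm.
Lens 2: 1/d_i2 = 1/f₂ − 1/d_o2 = 1/(26.5) − 1/(4.490) = -0.1850, so d_i2 = -5.41 cm.
The final image is virtual, 5.41 cm to the left of lens 2 (overall magnification ≈ -1.6).

5.41 cm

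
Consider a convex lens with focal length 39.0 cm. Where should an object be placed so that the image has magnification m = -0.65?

99.0 cm

m = −d_i/d_o ⇒ d_i = −m·d_o.
1/f = 1/d_o + 1/d_i = 1/d_o − 1/(m·d_o) = (1 − 1/m)/d_o, so d_o = f(1 − 1/m) = (39.00)(1 − 1/(-0.65)) = 99.0 cm.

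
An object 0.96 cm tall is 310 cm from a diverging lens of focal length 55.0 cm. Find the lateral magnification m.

m = +0.151

For a diverging lens, f = -55.0 cm.
1/d_i = 1/f − 1/d_o = 1/(-55.00) − 1/(310) = -0.02141, so d_i = -46.71 cm.
m = −d_i/d_o = −(-46.71)/(310) = +0.151.
The image is virtual, upright and reduced, on the same side as the object.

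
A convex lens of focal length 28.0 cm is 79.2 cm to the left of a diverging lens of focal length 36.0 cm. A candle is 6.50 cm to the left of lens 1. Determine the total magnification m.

Lens 1: 1/d_i1 = 1/(28.0) − 1/(6.50) = -0.1181, so d_i1 = -8.465 cm; m₁ = −d_i1/d_o1 = +1.302.
d_o2 = 79.2 − (-8.465) = 87.67 cm.
f₂ = −36.0 cm (diverging).
Lens 2: 1/d_i2 = 1/(-36.0) − 1/(87.67) = -0.03918, so d_i2 = -25.52 cm; m₂ = −d_i2/d_o2 = +0.2911.
m = m₁·m₂ = (+1.302)(+0.2911) = +0.379.

m = +0.379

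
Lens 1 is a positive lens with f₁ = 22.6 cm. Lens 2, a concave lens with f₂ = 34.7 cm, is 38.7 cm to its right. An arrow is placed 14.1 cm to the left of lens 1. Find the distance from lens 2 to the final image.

23.8 cm

Lens 1: 1/d_i1 = 1/f₁ − 1/d_o1 = 1/(22.6) − 1/(14.1) = -0.02667, so d_i1 = -37.49 cm.
The intermediate image is 37.49 cm to the left of lens 1 (virtual), which is 38.7 − (-37.49) = 76.19 cm to the left of lens 2, so d_o2 = +76.19 cm.
Lens 2 is diverging, so f₂ = −34.7 cm.
Lens 2: 1/d_i2 = 1/f₂ − 1/d_o2 = 1/(-34.7) − 1/(76.19) = -0.04194, so d_i2 = -23.8 cm.
The final image is virtual, 23.8 cm to the left of lens 2 (overall magnification ≈ 0.83).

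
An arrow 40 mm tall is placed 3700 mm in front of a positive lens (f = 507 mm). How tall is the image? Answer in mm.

1/d_i = 1/f − 1/d_o = 1/(507.0) − 1/(3700) = 0.001702, so d_i = 587.5 mm.
m = −d_i/d_o = -0.1588.
|h_i| = |m|·h_o = 0.1588 × 40 = 6.35 mm. The image is real, inverted and reduced, on the far side of the lens.

6.35 mm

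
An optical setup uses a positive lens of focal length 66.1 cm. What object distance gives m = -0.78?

m = −d_i/d_o ⇒ d_i = −m·d_o.
1/f = 1/d_o + 1/d_i = 1/d_o − 1/(m·d_o) = (1 − 1/m)/d_o, so d_o = f(1 − 1/m) = (66.10)(1 − 1/(-0.78)) = 151 cm.

151 cm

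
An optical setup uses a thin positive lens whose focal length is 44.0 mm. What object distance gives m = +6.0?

36.7 mm

m = −d_i/d_o ⇒ d_i = −m·d_o.
1/f = 1/d_o + 1/d_i = 1/d_o − 1/(m·d_o) = (1 − 1/m)/d_o, so d_o = f(1 − 1/m) = (44.00)(1 − 1/(+6.0)) = 36.7 mm.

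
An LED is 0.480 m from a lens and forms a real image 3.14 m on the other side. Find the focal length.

Real image ⇒ d_i = +3.14 m.
1/f = 1/d_o + 1/d_i = 1/(0.480) + 1/(3.14) = 2.402, so f = 0.416 m.
Since f is positive, the lens is converging.

f = 0.416 m (converging)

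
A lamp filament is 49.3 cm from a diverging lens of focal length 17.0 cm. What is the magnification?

m = +0.256

For a diverging lens, f = -17.0 cm.
1/d_i = 1/f − 1/d_o = 1/(-17.00) − 1/(49.3) = -0.07911, so d_i = -12.64 cm.
m = −d_i/d_o = −(-12.64)/(49.3) = +0.256.
The image is virtual, upright and reduced, on the same side as the object.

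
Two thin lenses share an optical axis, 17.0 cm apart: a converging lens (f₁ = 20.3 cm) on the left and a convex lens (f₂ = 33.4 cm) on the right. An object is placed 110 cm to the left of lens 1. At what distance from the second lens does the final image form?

Lens 1: 1/d_i1 = 1/f₁ − 1/d_o1 = 1/(20.3) − 1/(110) = 0.04017, so d_i1 = 24.89 cm.
The intermediate image is 24.89 cm to the right of lens 1, which lies 7.890 cm to the right of lens 2 — a virtual object — so d_o2 = −7.890 cm.
Lens 2: 1/d_i2 = 1/f₂ − 1/d_o2 = 1/(33.4) − 1/(-7.890) = 0.1567, so d_i2 = 6.38 cm.
The final image is real, 6.38 cm to the right of lens 2 (overall magnification ≈ -0.18).

6.38 cm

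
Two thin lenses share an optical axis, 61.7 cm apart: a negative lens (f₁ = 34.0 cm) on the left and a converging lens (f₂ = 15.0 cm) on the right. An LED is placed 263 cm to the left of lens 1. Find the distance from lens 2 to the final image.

17.9 cm

Lens 1 is diverging, so f₁ = −34.0 cm.
Lens 1: 1/d_i1 = 1/f₁ − 1/d_o1 = 1/(-34.0) − 1/(263) = -0.03321, so d_i1 = -30.11 cm.
The intermediate image is 30.11 cm to the left of lens 1 (virtual), which is 61.7 − (-30.11) = 91.81 cm to the left of lens 2, so d_o2 = +91.81 cm.
Lens 2: 1/d_i2 = 1/f₂ − 1/d_o2 = 1/(15.0) − 1/(91.81) = 0.05577, so d_i2 = 17.9 cm.
The final image is real, 17.9 cm to the right of lens 2 (overall magnification ≈ -0.022).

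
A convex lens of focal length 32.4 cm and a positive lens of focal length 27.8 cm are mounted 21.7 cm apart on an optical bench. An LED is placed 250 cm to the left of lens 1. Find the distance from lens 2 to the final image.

Lens 1: 1/d_i1 = 1/f₁ − 1/d_o1 = 1/(32.4) − 1/(250) = 0.02686, so d_i1 = 37.22 cm.
The intermediate image is 37.22 cm to the right of lens 1, which lies 15.52 cm to the right of lens 2 — a virtual object — so d_o2 = −15.52 cm.
Lens 2: 1/d_i2 = 1/f₂ − 1/d_o2 = 1/(27.8) − 1/(-15.52) = 0.1004, so d_i2 = 9.96 cm.
The final image is real, 9.96 cm to the right of lens 2 (overall magnification ≈ -0.096).

9.96 cm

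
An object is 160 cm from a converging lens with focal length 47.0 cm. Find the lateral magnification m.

m = -0.416

1/d_i = 1/f − 1/d_o = 1/(47.00) − 1/(160) = 0.01503, so d_i = 66.55 cm.
m = −d_i/d_o = −(66.55)/(160) = -0.416.
The image is real, inverted and reduced, on the far side of the lens.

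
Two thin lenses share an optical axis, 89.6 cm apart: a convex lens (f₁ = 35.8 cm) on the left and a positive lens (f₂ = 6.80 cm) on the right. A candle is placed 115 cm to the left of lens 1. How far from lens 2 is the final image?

8.30 cm

Lens 1: 1/d_i1 = 1/f₁ − 1/d_o1 = 1/(35.8) − 1/(115) = 0.01924, so d_i1 = 51.98 cm.
The intermediate image is 51.98 cm to the right of lens 1, which is 89.6 − (51.98) = 37.62 cm to the left of lens 2, so d_o2 = +37.62 cm.
Lens 2: 1/d_i2 = 1/f₂ − 1/d_o2 = 1/(6.80) − 1/(37.62) = 0.1205, so d_i2 = 8.30 cm.
The final image is real, 8.30 cm to the right of lens 2 (overall magnification ≈ 0.100).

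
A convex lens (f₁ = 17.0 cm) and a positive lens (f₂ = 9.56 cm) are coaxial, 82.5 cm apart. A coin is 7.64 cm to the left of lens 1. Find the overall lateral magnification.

m = -0.200

Lens 1: 1/d_i1 = 1/(17.0) − 1/(7.64) = -0.07207, so d_i1 = -13.88 cm; m₁ = −d_i1/d_o1 = +1.817.
d_o2 = 82.5 − (-13.88) = 96.38 cm.
Lens 2: 1/d_i2 = 1/(9.56) − 1/(96.38) = 0.09423, so d_i2 = 10.61 cm; m₂ = −d_i2/d_o2 = -0.1101.
m = m₁·m₂ = (+1.817)(-0.1101) = -0.200.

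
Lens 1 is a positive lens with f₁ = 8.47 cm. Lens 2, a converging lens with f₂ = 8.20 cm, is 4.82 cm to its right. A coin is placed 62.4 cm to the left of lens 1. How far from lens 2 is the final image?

Lens 1: 1/d_i1 = 1/f₁ − 1/d_o1 = 1/(8.47) − 1/(62.4) = 0.1020, so d_i1 = 9.800 cm.
The intermediate image is 9.800 cm to the right of lens 1, which lies 4.980 cm to the right of lens 2 — a virtual object — so d_o2 = −4.980 cm.
Lens 2: 1/d_i2 = 1/f₂ − 1/d_o2 = 1/(8.20) − 1/(-4.980) = 0.3228, so d_i2 = 3.10 cm.
The final image is real, 3.10 cm to the right of lens 2 (overall magnification ≈ -0.098).

3.10 cm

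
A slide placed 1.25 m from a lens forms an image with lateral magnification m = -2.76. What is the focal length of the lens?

m = −d_i/d_o ⇒ d_i = −m·d_o = −(-2.76)·(1.25) = 3.450 m.
1/f = 1/d_o + 1/d_i = 1/(1.25) + 1/(3.450) = 1.090, so f = 0.918 m.
Since f is positive, the lens is converging.

f = 0.918 m (converging)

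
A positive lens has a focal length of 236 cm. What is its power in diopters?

f = 236 cm = 2.36 m.
P = 1/f = 1/(2.36 m) = +0.424 D.

P = +0.424 D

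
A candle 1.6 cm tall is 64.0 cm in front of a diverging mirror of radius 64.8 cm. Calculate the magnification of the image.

f = R/2 = 64.8/2 = 32.40 cm; for a diverging mirror, f = -32.40 cm.
1/d_i = 1/f − 1/d_o = 1/(-32.40) − 1/(64.0) = -0.04649, so d_i = -21.51 cm.
m = −d_i/d_o = −(-21.51)/(64.0) = +0.336.
The image is virtual, upright and reduced, behind the mirror.

m = +0.336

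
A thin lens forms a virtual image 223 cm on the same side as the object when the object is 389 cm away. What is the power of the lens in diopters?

P = -0.191 D

Virtual image ⇒ d_i = −223 cm.
1/f = 1/d_o + 1/d_i = 1/(389) + 1/(-223) = -0.001914 cm⁻¹.
f = -522.6 cm = -5.226 m, so P = 1/f = -0.191 D.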